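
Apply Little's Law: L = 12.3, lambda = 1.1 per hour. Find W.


W = L / lambda = 12.3 / 1.1 = 11.1818 hours

11.1818 hours


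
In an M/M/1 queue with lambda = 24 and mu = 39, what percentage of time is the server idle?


Idle fraction = (1 - rho) * 100 = (1 - 24/39) * 100 = 38.5%

38.5%


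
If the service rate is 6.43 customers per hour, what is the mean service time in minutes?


Mean service time = 60/mu = 60/6.43 = 9.33 minutes

9.33 minutes


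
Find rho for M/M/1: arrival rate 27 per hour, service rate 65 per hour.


rho = lambda/mu = 27/65 = 0.4154

0.4154


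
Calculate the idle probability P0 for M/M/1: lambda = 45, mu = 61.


P0 = 1 - rho = 1 - 45/61 = 0.2623

0.2623


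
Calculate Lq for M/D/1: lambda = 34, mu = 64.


M/D/1: Lq = rho^2 / (2*(1-rho)) where rho = 34/64; Lq = 0.3

0.3


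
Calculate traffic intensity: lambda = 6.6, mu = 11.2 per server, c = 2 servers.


rho = lambda / (c * mu) = 6.6 / (2 * 11.2) = 0.2946

0.2946


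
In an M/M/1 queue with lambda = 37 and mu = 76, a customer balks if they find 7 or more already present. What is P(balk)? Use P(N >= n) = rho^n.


P(N >= 7) = rho^7 = (37/76)^7 = 0.0065

0.0065


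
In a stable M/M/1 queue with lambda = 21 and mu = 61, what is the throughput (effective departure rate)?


For a stable queue (lambda < mu), throughput = lambda = 21 per hour

21 per hour


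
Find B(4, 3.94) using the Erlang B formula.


B(N,A) = (A^N/N!) / sum(A^k/k!, k=0..N) with N=4, A=3.94 = 0.3049

0.3049


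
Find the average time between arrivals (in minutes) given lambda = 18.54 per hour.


Mean interarrival time = 60/lambda = 60/18.54 = 3.24 minutes

3.24 minutes


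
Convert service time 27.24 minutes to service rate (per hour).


mu = 60 / avg_service_time = 60 / 27.24 = 2.2 per hour

2.2 per hour


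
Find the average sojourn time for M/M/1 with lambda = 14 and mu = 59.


W = 1/(mu - lambda) = 1/(59 - 14) = 0.0222 hours

0.0222 hours


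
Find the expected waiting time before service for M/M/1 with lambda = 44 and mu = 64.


rho = 44/64; Wq = rho/(mu - lambda) = 0.0344 hours

0.0344 hours


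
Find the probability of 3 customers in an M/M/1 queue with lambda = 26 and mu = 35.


rho = 26/35; P(n) = (1-rho)*rho^n = (1-26/35)*(26/35)^3 = 0.1054

0.1054


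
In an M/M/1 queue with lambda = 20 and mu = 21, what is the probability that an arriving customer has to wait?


P(wait) = rho = lambda/mu = 20/21 = 0.9524

0.9524


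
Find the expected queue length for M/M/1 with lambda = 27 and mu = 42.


rho = 27/42; Lq = rho^2/(1-rho) = 1.16

1.16


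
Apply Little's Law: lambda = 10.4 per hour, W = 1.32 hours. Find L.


L = lambda * W = 10.4 * 1.32 = 13.73

13.73


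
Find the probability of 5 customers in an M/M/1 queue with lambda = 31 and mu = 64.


rho = 31/64; P(n) = (1-rho)*rho^n = (1-31/64)*(31/64)^5 = 0.0137

0.0137


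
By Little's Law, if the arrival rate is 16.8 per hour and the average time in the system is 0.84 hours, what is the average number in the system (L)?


L = lambda * W = 16.8 * 0.84 = 14.11

14.11


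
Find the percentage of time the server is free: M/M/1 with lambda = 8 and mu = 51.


Idle fraction = (1 - rho) * 100 = (1 - 8/51) * 100 = 84.3%

84.3%


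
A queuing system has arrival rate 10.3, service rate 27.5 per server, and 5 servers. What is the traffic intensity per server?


rho = lambda / (c * mu) = 10.3 / (5 * 27.5) = 0.0749

0.0749


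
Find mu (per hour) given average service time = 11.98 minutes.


mu = 60 / avg_service_time = 60 / 11.98 = 5.01 per hour

5.01 per hour


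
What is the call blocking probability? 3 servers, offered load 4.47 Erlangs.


B(N,A) = (A^N/N!) / sum(A^k/k!, k=0..N) with N=3, A=4.47 = 0.4905

0.4905


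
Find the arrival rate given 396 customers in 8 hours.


lambda = total arrivals / time = 396 / 8 = 49.5 per hour

49.5 per hour


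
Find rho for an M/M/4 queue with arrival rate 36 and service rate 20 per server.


rho = lambda/(c*mu) = 36/(4*20) = 0.45

0.45


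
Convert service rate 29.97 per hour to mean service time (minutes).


Mean service time = 60/mu = 60/29.97 = 2.0 minutes

2.0 minutes


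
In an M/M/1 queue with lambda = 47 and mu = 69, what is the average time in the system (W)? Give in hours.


W = 1/(mu - lambda) = 1/(69 - 47) = 0.0455 hours

0.0455 hours


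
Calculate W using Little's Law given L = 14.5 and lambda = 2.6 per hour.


W = L / lambda = 14.5 / 2.6 = 5.5769 hours

5.5769 hours


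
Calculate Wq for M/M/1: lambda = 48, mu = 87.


rho = 48/87; Wq = rho/(mu - lambda) = 0.0141 hours

0.0141 hours


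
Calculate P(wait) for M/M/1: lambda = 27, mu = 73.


P(wait) = rho = lambda/mu = 27/73 = 0.3699

0.3699


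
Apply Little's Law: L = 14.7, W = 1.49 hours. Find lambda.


lambda = L / W = 14.7 / 1.49 = 9.87 per hour

9.87 per hour


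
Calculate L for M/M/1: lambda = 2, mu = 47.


rho = 2/47; L = rho/(1-rho) = 0.04

0.04


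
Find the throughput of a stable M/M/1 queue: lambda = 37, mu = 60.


For a stable queue (lambda < mu), throughput = lambda = 37 per hour

37 per hour


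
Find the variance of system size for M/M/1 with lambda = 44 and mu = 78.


rho = 44/78; Var(N) = rho/(1-rho)^2 = 2.97

2.97


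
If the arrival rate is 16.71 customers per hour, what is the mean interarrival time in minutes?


Mean interarrival time = 60/lambda = 60/16.71 = 3.59 minutes

3.59 minutes


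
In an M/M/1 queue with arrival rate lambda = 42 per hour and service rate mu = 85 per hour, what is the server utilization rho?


rho = lambda/mu = 42/85 = 0.4941

0.4941


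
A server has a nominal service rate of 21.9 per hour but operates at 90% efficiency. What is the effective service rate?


Effective rate = mu * efficiency = 21.9 * 0.9 = 19.71 per hour

19.71 per hour


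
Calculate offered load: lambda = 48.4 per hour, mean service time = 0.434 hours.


Offered load a = lambda * E[S] = 48.4 * 0.434 = 21.01 Erlangs

21.01 Erlangs


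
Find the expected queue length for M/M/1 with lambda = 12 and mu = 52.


rho = 12/52; Lq = rho^2/(1-rho) = 0.07

0.07


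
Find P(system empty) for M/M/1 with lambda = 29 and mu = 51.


P0 = 1 - rho = 1 - 29/51 = 0.4314

0.4314


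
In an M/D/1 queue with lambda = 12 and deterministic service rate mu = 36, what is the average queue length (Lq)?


M/D/1: Lq = rho^2 / (2*(1-rho)) where rho = 12/36; Lq = 0.08

0.08


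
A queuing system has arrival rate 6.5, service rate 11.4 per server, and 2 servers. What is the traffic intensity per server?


rho = lambda / (c * mu) = 6.5 / (2 * 11.4) = 0.2851

0.2851


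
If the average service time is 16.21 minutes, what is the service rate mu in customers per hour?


mu = 60 / avg_service_time = 60 / 16.21 = 3.7 per hour

3.7 per hour


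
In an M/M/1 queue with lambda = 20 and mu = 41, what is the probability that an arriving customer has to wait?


P(wait) = rho = lambda/mu = 20/41 = 0.4878

0.4878


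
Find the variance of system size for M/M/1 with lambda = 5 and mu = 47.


rho = 5/47; Var(N) = rho/(1-rho)^2 = 0.13

0.13


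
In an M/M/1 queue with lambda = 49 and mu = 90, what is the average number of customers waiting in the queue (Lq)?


rho = 49/90; Lq = rho^2/(1-rho) = 0.65

0.65


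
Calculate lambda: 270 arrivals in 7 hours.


lambda = total arrivals / time = 270 / 7 = 38.57 per hour

38.57 per hour


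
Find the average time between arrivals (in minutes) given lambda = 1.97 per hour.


Mean interarrival time = 60/lambda = 60/1.97 = 30.46 minutes

30.46 minutes


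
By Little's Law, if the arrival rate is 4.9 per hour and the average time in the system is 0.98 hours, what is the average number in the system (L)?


L = lambda * W = 4.9 * 0.98 = 4.8

4.8


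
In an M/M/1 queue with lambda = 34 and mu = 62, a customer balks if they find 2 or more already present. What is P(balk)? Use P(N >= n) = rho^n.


P(N >= 2) = rho^2 = (34/62)^2 = 0.3007

0.3007


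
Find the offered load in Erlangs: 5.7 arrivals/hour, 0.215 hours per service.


Offered load a = lambda * E[S] = 5.7 * 0.215 = 1.23 Erlangs

1.23 Erlangs


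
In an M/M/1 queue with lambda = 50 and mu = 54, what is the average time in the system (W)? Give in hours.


W = 1/(mu - lambda) = 1/(54 - 50) = 0.25 hours

0.25 hours


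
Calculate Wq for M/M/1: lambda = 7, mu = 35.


rho = 7/35; Wq = rho/(mu - lambda) = 0.0071 hours

0.0071 hours


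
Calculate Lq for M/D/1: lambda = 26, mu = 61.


M/D/1: Lq = rho^2 / (2*(1-rho)) where rho = 26/61; Lq = 0.16

0.16


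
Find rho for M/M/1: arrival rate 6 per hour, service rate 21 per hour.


rho = lambda/mu = 6/21 = 0.2857

0.2857


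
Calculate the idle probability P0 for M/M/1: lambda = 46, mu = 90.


P0 = 1 - rho = 1 - 46/90 = 0.4889

0.4889


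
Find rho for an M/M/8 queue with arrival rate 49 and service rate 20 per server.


rho = lambda/(c*mu) = 49/(8*20) = 0.3063

0.3063


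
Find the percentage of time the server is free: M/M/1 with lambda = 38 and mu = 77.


Idle fraction = (1 - rho) * 100 = (1 - 38/77) * 100 = 50.6%

50.6%


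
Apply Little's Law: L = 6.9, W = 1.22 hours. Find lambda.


lambda = L / W = 6.9 / 1.22 = 5.66 per hour

5.66 per hour


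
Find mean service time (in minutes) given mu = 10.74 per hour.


Mean service time = 60/mu = 60/10.74 = 5.59 minutes

5.59 minutes


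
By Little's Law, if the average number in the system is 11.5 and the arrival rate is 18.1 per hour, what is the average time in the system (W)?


W = L / lambda = 11.5 / 18.1 = 0.6354 hours

0.6354 hours


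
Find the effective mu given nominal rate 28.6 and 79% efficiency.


Effective rate = mu * efficiency = 28.6 * 0.79 = 22.59 per hour

22.59 per hour


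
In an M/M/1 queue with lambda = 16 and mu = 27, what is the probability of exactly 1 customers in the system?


rho = 16/27; P(n) = (1-rho)*rho^n = (1-16/27)*(16/27)^1 = 0.2414

0.2414


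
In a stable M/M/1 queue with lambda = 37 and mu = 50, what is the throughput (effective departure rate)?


For a stable queue (lambda < mu), throughput = lambda = 37 per hour

37 per hour


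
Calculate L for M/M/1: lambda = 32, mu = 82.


rho = 32/82; L = rho/(1-rho) = 0.64

0.64


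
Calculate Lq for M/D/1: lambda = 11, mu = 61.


M/D/1: Lq = rho^2 / (2*(1-rho)) where rho = 11/61; Lq = 0.02

0.02


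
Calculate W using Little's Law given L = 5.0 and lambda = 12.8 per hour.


W = L / lambda = 5.0 / 12.8 = 0.3906 hours

0.3906 hours


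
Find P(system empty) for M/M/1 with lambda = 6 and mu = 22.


P0 = 1 - rho = 1 - 6/22 = 0.7273

0.7273


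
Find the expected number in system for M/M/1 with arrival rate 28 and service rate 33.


rho = 28/33; L = rho/(1-rho) = 5.6

5.6


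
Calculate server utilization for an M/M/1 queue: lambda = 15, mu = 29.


rho = lambda/mu = 15/29 = 0.5172

0.5172


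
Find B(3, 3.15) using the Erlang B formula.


B(N,A) = (A^N/N!) / sum(A^k/k!, k=0..N) with N=3, A=3.15 = 0.3638

0.3638


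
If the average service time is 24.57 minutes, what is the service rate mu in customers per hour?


mu = 60 / avg_service_time = 60 / 24.57 = 2.44 per hour

2.44 per hour


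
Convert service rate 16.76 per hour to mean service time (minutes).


Mean service time = 60/mu = 60/16.76 = 3.58 minutes

3.58 minutes


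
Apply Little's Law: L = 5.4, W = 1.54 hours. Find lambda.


lambda = L / W = 5.4 / 1.54 = 3.51 per hour

3.51 per hour


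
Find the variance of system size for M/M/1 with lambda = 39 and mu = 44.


rho = 39/44; Var(N) = rho/(1-rho)^2 = 68.64

68.64


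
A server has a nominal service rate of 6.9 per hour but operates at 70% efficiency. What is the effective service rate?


Effective rate = mu * efficiency = 6.9 * 0.7 = 4.83 per hour

4.83 per hour


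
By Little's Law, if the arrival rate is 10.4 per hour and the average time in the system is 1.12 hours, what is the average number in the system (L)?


L = lambda * W = 10.4 * 1.12 = 11.65

11.65


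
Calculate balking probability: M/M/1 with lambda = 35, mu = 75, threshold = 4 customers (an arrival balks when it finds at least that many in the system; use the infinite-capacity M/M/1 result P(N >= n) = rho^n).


P(N >= 4) = rho^4 = (35/75)^4 = 0.0474

0.0474


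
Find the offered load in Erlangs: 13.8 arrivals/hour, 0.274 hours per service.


Offered load a = lambda * E[S] = 13.8 * 0.274 = 3.78 Erlangs

3.78 Erlangs


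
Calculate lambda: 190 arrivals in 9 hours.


lambda = total arrivals / time = 190 / 9 = 21.11 per hour

21.11 per hour


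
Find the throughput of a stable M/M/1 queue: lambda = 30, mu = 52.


For a stable queue (lambda < mu), throughput = lambda = 30 per hour

30 per hour


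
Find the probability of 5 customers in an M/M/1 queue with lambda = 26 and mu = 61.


rho = 26/61; P(n) = (1-rho)*rho^n = (1-26/61)*(26/61)^5 = 0.0081

0.0081


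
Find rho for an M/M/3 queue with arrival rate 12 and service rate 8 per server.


rho = lambda/(c*mu) = 12/(3*8) = 0.5

0.5


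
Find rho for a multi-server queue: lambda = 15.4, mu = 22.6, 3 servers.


rho = lambda / (c * mu) = 15.4 / (3 * 22.6) = 0.2271

0.2271


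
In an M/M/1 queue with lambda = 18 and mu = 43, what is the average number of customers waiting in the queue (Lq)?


rho = 18/43; Lq = rho^2/(1-rho) = 0.3

0.3


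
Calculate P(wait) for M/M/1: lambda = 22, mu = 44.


P(wait) = rho = lambda/mu = 22/44 = 0.5

0.5


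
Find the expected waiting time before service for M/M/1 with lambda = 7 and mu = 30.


rho = 7/30; Wq = rho/(mu - lambda) = 0.0101 hours

0.0101 hours


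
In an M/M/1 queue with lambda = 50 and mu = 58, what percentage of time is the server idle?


Idle fraction = (1 - rho) * 100 = (1 - 50/58) * 100 = 13.8%

13.8%


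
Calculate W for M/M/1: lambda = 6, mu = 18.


W = 1/(mu - lambda) = 1/(18 - 6) = 0.0833 hours

0.0833 hours


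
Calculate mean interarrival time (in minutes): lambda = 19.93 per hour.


Mean interarrival time = 60/lambda = 60/19.93 = 3.01 minutes

3.01 minutes


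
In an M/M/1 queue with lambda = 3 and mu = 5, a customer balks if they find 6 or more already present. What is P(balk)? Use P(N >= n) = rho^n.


P(N >= 6) = rho^6 = (3/5)^6 = 0.0467

0.0467


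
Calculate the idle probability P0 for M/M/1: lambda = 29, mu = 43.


P0 = 1 - rho = 1 - 29/43 = 0.3256

0.3256


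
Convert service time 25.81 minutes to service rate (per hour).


mu = 60 / avg_service_time = 60 / 25.81 = 2.32 per hour

2.32 per hour


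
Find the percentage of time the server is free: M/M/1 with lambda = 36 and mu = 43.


Idle fraction = (1 - rho) * 100 = (1 - 36/43) * 100 = 16.3%

16.3%


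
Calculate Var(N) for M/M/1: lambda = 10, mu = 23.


rho = 10/23; Var(N) = rho/(1-rho)^2 = 1.36

1.36


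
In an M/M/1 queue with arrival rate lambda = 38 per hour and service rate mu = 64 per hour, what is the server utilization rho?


rho = lambda/mu = 38/64 = 0.5938

0.5938


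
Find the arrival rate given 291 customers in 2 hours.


lambda = total arrivals / time = 291 / 2 = 145.5 per hour

145.5 per hour


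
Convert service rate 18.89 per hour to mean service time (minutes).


Mean service time = 60/mu = 60/18.89 = 3.18 minutes

3.18 minutes


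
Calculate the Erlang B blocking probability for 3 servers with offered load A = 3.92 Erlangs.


B(N,A) = (A^N/N!) / sum(A^k/k!, k=0..N) with N=3, A=3.92 = 0.4434

0.4434


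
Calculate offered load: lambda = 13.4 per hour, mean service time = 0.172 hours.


Offered load a = lambda * E[S] = 13.4 * 0.172 = 2.3 Erlangs

2.3 Erlangs


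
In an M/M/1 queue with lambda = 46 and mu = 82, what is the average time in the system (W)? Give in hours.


W = 1/(mu - lambda) = 1/(82 - 46) = 0.0278 hours

0.0278 hours


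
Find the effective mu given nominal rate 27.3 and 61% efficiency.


Effective rate = mu * efficiency = 27.3 * 0.61 = 16.65 per hour

16.65 per hour


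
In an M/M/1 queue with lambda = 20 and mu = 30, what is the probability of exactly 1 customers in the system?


rho = 20/30; P(n) = (1-rho)*rho^n = (1-20/30)*(20/30)^1 = 0.2222

0.2222


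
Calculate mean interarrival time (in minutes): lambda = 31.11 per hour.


Mean interarrival time = 60/lambda = 60/31.11 = 1.93 minutes

1.93 minutes


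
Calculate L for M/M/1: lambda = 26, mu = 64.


rho = 26/64; L = rho/(1-rho) = 0.68

0.68


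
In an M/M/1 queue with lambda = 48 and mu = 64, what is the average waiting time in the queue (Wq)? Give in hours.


rho = 48/64; Wq = rho/(mu - lambda) = 0.0469 hours

0.0469 hours


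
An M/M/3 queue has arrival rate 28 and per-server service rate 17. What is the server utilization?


rho = lambda/(c*mu) = 28/(3*17) = 0.549

0.549


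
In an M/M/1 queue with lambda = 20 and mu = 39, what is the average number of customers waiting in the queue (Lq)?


rho = 20/39; Lq = rho^2/(1-rho) = 0.54

0.54


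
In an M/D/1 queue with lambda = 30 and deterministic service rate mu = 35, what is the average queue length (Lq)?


M/D/1: Lq = rho^2 / (2*(1-rho)) where rho = 30/35; Lq = 2.57

2.57


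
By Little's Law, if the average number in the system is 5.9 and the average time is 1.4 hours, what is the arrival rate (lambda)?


lambda = L / W = 5.9 / 1.4 = 4.21 per hour

4.21 per hour


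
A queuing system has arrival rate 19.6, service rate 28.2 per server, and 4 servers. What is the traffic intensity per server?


rho = lambda / (c * mu) = 19.6 / (4 * 28.2) = 0.1738

0.1738


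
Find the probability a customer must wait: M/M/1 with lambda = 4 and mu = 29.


P(wait) = rho = lambda/mu = 4/29 = 0.1379

0.1379


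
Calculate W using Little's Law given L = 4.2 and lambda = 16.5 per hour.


W = L / lambda = 4.2 / 16.5 = 0.2545 hours

0.2545 hours


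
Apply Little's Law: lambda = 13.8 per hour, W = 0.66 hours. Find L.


L = lambda * W = 13.8 * 0.66 = 9.11

9.11


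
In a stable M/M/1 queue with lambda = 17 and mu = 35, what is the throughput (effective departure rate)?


For a stable queue (lambda < mu), throughput = lambda = 17 per hour

17 per hour


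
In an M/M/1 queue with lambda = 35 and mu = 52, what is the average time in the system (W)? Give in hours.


W = 1/(mu - lambda) = 1/(52 - 35) = 0.0588 hours

0.0588 hours


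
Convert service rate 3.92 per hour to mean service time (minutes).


Mean service time = 60/mu = 60/3.92 = 15.31 minutes

15.31 minutes


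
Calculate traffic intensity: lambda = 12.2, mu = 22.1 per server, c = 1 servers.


rho = lambda / (c * mu) = 12.2 / (1 * 22.1) = 0.552

0.552


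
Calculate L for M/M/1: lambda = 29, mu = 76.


rho = 29/76; L = rho/(1-rho) = 0.62

0.62


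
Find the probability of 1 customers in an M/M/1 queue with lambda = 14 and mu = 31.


rho = 14/31; P(n) = (1-rho)*rho^n = (1-14/31)*(14/31)^1 = 0.2477

0.2477


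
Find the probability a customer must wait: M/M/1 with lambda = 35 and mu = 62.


P(wait) = rho = lambda/mu = 35/62 = 0.5645

0.5645


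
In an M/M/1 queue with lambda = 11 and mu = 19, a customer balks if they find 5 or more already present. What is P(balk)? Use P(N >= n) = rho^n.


P(N >= 5) = rho^5 = (11/19)^5 = 0.065

0.065


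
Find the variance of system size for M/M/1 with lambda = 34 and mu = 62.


rho = 34/62; Var(N) = rho/(1-rho)^2 = 2.69

2.69


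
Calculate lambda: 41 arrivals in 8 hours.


lambda = total arrivals / time = 41 / 8 = 5.13 per hour

5.13 per hour


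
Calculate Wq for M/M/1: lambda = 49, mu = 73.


rho = 49/73; Wq = rho/(mu - lambda) = 0.028 hours

0.028 hours


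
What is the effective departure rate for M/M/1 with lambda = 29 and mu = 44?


For a stable queue (lambda < mu), throughput = lambda = 29 per hour

29 per hour


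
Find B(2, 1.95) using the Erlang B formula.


B(N,A) = (A^N/N!) / sum(A^k/k!, k=0..N) with N=2, A=1.95 = 0.3919

0.3919


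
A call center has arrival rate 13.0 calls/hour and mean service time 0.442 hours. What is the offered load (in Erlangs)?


Offered load a = lambda * E[S] = 13.0 * 0.442 = 5.75 Erlangs

5.75 Erlangs


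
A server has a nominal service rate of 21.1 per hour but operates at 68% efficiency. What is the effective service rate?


Effective rate = mu * efficiency = 21.1 * 0.68 = 14.35 per hour

14.35 per hour


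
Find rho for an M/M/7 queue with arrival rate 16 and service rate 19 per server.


rho = lambda/(c*mu) = 16/(7*19) = 0.1203

0.1203


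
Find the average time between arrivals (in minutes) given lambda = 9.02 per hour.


Mean interarrival time = 60/lambda = 60/9.02 = 6.65 minutes

6.65 minutes


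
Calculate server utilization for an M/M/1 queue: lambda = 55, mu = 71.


rho = lambda/mu = 55/71 = 0.7746

0.7746


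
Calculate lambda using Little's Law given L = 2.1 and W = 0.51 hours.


lambda = L / W = 2.1 / 0.51 = 4.12 per hour

4.12 per hour


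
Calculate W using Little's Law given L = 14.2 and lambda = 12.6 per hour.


W = L / lambda = 14.2 / 12.6 = 1.127 hours

1.127 hours


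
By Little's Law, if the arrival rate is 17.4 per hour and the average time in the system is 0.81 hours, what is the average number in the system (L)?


L = lambda * W = 17.4 * 0.81 = 14.09

14.09


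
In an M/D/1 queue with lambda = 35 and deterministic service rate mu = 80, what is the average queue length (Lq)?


M/D/1: Lq = rho^2 / (2*(1-rho)) where rho = 35/80; Lq = 0.17

0.17


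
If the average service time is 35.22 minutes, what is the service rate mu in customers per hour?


mu = 60 / avg_service_time = 60 / 35.22 = 1.7 per hour

1.7 per hour


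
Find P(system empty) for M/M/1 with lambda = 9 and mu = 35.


P0 = 1 - rho = 1 - 9/35 = 0.7429

0.7429


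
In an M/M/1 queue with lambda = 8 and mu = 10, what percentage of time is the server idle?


Idle fraction = (1 - rho) * 100 = (1 - 8/10) * 100 = 20.0%

20.0%


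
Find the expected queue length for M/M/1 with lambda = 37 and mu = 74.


rho = 37/74; Lq = rho^2/(1-rho) = 0.5

0.5


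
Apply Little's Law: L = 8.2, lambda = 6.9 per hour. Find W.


W = L / lambda = 8.2 / 6.9 = 1.1884 hours

1.1884 hours


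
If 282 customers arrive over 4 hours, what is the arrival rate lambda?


lambda = total arrivals / time = 282 / 4 = 70.5 per hour

70.5 per hour


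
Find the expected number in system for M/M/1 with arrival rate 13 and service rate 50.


rho = 13/50; L = rho/(1-rho) = 0.35

0.35


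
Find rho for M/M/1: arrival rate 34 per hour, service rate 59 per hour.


rho = lambda/mu = 34/59 = 0.5763

0.5763


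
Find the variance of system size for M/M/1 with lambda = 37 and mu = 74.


rho = 37/74; Var(N) = rho/(1-rho)^2 = 2.0

2.0


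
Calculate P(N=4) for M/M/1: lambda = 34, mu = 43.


rho = 34/43; P(n) = (1-rho)*rho^n = (1-34/43)*(34/43)^4 = 0.0818

0.0818


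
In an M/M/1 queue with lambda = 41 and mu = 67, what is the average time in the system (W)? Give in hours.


W = 1/(mu - lambda) = 1/(67 - 41) = 0.0385 hours

0.0385 hours


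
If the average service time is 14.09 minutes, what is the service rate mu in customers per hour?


mu = 60 / avg_service_time = 60 / 14.09 = 4.26 per hour

4.26 per hour


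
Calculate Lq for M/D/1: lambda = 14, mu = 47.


M/D/1: Lq = rho^2 / (2*(1-rho)) where rho = 14/47; Lq = 0.06

0.06


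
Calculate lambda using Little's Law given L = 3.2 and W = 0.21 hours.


lambda = L / W = 3.2 / 0.21 = 15.24 per hour

15.24 per hour


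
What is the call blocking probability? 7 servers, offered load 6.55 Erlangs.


B(N,A) = (A^N/N!) / sum(A^k/k!, k=0..N) with N=7, A=6.55 = 0.2206

0.2206


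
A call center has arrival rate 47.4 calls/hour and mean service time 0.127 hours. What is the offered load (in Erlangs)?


Offered load a = lambda * E[S] = 47.4 * 0.127 = 6.02 Erlangs

6.02 Erlangs


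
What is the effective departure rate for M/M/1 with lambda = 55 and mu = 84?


For a stable queue (lambda < mu), throughput = lambda = 55 per hour

55 per hour


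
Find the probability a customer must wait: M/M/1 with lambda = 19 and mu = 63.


P(wait) = rho = lambda/mu = 19/63 = 0.3016

0.3016


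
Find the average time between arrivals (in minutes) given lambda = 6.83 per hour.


Mean interarrival time = 60/lambda = 60/6.83 = 8.78 minutes

8.78 minutes


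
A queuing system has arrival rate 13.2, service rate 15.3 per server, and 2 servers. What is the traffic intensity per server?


rho = lambda / (c * mu) = 13.2 / (2 * 15.3) = 0.4314

0.4314


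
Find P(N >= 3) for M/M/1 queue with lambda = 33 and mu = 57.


P(N >= 3) = rho^3 = (33/57)^3 = 0.1941

0.1941


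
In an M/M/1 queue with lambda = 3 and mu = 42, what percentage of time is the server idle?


Idle fraction = (1 - rho) * 100 = (1 - 3/42) * 100 = 92.9%

92.9%


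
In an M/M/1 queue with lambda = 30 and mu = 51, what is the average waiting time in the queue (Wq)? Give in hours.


rho = 30/51; Wq = rho/(mu - lambda) = 0.028 hours

0.028 hours


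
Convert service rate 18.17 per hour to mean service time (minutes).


Mean service time = 60/mu = 60/18.17 = 3.3 minutes

3.3 minutes


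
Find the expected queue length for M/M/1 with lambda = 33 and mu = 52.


rho = 33/52; Lq = rho^2/(1-rho) = 1.1

1.1


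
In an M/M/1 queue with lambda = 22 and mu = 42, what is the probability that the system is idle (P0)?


P0 = 1 - rho = 1 - 22/42 = 0.4762

0.4762


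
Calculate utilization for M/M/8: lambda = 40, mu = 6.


rho = lambda/(c*mu) = 40/(8*6) = 0.8333

0.8333


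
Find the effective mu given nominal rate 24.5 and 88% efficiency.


Effective rate = mu * efficiency = 24.5 * 0.88 = 21.56 per hour

21.56 per hour


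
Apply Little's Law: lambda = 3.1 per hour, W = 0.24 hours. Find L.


L = lambda * W = 3.1 * 0.24 = 0.74

0.74


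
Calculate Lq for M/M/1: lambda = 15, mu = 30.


rho = 15/30; Lq = rho^2/(1-rho) = 0.5

0.5


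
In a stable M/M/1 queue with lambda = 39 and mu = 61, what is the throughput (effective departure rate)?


For a stable queue (lambda < mu), throughput = lambda = 39 per hour

39 per hour


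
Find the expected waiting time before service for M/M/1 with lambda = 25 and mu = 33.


rho = 25/33; Wq = rho/(mu - lambda) = 0.0947 hours

0.0947 hours


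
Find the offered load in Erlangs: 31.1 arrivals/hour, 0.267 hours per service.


Offered load a = lambda * E[S] = 31.1 * 0.267 = 8.3 Erlangs

8.3 Erlangs


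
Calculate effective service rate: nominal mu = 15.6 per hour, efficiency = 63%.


Effective rate = mu * efficiency = 15.6 * 0.63 = 9.83 per hour

9.83 per hour


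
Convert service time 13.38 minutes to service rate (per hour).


mu = 60 / avg_service_time = 60 / 13.38 = 4.48 per hour

4.48 per hour


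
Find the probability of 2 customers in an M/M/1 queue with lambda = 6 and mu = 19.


rho = 6/19; P(n) = (1-rho)*rho^n = (1-6/19)*(6/19)^2 = 0.0682

0.0682


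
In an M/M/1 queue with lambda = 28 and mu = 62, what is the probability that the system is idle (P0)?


P0 = 1 - rho = 1 - 28/62 = 0.5484

0.5484


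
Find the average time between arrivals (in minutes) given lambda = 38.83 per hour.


Mean interarrival time = 60/lambda = 60/38.83 = 1.55 minutes

1.55 minutes


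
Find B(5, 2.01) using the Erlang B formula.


B(N,A) = (A^N/N!) / sum(A^k/k!, k=0..N) with N=5, A=2.01 = 0.0373

0.0373


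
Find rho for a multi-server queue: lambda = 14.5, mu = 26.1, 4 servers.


rho = lambda / (c * mu) = 14.5 / (4 * 26.1) = 0.1389

0.1389


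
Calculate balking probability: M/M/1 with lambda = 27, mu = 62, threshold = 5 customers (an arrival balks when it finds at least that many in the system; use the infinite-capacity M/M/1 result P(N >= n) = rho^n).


P(N >= 5) = rho^5 = (27/62)^5 = 0.0157

0.0157


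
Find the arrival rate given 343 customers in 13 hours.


lambda = total arrivals / time = 343 / 13 = 26.38 per hour

26.38 per hour


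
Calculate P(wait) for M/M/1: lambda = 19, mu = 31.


P(wait) = rho = lambda/mu = 19/31 = 0.6129

0.6129


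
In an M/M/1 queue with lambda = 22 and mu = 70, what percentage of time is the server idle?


Idle fraction = (1 - rho) * 100 = (1 - 22/70) * 100 = 68.6%

68.6%


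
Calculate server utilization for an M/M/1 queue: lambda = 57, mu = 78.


rho = lambda/mu = 57/78 = 0.7308

0.7308


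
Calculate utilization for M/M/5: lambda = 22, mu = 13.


rho = lambda/(c*mu) = 22/(5*13) = 0.3385

0.3385


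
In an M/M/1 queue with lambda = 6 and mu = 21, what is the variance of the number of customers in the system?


rho = 6/21; Var(N) = rho/(1-rho)^2 = 0.56

0.56


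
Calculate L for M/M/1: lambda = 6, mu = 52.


rho = 6/52; L = rho/(1-rho) = 0.13

0.13


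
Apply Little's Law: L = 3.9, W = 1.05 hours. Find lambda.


lambda = L / W = 3.9 / 1.05 = 3.71 per hour

3.71 per hour


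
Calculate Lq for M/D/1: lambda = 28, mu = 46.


M/D/1: Lq = rho^2 / (2*(1-rho)) where rho = 28/46; Lq = 0.47

0.47


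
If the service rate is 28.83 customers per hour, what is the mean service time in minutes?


Mean service time = 60/mu = 60/28.83 = 2.08 minutes

2.08 minutes


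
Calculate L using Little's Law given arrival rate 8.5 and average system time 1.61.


L = lambda * W = 8.5 * 1.61 = 13.69

13.69


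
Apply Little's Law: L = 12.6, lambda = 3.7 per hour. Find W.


W = L / lambda = 12.6 / 3.7 = 3.4054 hours

3.4054 hours


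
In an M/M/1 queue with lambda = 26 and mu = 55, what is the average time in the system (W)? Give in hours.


W = 1/(mu - lambda) = 1/(55 - 26) = 0.0345 hours

0.0345 hours


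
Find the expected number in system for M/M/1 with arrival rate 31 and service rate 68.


rho = 31/68; L = rho/(1-rho) = 0.84

0.84


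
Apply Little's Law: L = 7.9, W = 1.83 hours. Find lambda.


lambda = L / W = 7.9 / 1.83 = 4.32 per hour

4.32 per hour


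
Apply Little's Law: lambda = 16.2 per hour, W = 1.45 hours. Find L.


L = lambda * W = 16.2 * 1.45 = 23.49

23.49


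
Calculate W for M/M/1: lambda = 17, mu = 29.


W = 1/(mu - lambda) = 1/(29 - 17) = 0.0833 hours

0.0833 hours


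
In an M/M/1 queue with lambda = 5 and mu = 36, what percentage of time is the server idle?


Idle fraction = (1 - rho) * 100 = (1 - 5/36) * 100 = 86.1%

86.1%


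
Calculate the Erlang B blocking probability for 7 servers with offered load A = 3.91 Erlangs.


B(N,A) = (A^N/N!) / sum(A^k/k!, k=0..N) with N=7, A=3.91 = 0.0582

0.0582


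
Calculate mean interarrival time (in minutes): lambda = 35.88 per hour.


Mean interarrival time = 60/lambda = 60/35.88 = 1.67 minutes

1.67 minutes


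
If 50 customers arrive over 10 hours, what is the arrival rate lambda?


lambda = total arrivals / time = 50 / 10 = 5.0 per hour

5.0 per hour


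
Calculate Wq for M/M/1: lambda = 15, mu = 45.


rho = 15/45; Wq = rho/(mu - lambda) = 0.0111 hours

0.0111 hours


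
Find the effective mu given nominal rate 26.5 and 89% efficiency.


Effective rate = mu * efficiency = 26.5 * 0.89 = 23.59 per hour

23.59 per hour


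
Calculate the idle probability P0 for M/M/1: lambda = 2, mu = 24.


P0 = 1 - rho = 1 - 2/24 = 0.9167

0.9167


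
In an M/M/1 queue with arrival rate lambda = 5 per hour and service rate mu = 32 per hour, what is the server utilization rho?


rho = lambda/mu = 5/32 = 0.1563

0.1563


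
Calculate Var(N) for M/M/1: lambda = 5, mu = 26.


rho = 5/26; Var(N) = rho/(1-rho)^2 = 0.29

0.29


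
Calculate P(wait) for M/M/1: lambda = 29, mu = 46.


P(wait) = rho = lambda/mu = 29/46 = 0.6304

0.6304


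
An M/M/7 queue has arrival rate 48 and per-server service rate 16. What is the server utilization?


rho = lambda/(c*mu) = 48/(7*16) = 0.4286

0.4286


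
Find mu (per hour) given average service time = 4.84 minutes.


mu = 60 / avg_service_time = 60 / 4.84 = 12.4 per hour

12.4 per hour


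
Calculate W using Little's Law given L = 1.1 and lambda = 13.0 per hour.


W = L / lambda = 1.1 / 13.0 = 0.0846 hours

0.0846 hours


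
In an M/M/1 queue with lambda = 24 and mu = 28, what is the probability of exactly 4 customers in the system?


rho = 24/28; P(n) = (1-rho)*rho^n = (1-24/28)*(24/28)^4 = 0.0771

0.0771


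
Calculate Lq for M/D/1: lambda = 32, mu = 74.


M/D/1: Lq = rho^2 / (2*(1-rho)) where rho = 32/74; Lq = 0.16

0.16


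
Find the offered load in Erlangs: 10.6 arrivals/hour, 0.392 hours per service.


Offered load a = lambda * E[S] = 10.6 * 0.392 = 4.16 Erlangs

4.16 Erlangs


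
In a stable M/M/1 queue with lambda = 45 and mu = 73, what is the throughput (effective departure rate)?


For a stable queue (lambda < mu), throughput = lambda = 45 per hour

45 per hour


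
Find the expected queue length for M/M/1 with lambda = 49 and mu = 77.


rho = 49/77; Lq = rho^2/(1-rho) = 1.11

1.11


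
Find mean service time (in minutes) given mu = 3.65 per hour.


Mean service time = 60/mu = 60/3.65 = 16.44 minutes

16.44 minutes


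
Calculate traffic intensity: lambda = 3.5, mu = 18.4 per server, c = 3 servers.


rho = lambda / (c * mu) = 3.5 / (3 * 18.4) = 0.0634

0.0634


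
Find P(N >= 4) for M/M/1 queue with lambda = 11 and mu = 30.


P(N >= 4) = rho^4 = (11/30)^4 = 0.0181

0.0181


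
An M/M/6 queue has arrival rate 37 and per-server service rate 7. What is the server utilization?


rho = lambda/(c*mu) = 37/(6*7) = 0.881

0.881


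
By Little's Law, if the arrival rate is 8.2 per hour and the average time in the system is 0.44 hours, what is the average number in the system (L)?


L = lambda * W = 8.2 * 0.44 = 3.61

3.61


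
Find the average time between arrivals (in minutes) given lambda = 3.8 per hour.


Mean interarrival time = 60/lambda = 60/3.8 = 15.79 minutes

15.79 minutes


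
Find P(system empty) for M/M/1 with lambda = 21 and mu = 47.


P0 = 1 - rho = 1 - 21/47 = 0.5532

0.5532


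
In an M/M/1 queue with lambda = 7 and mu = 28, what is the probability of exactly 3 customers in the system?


rho = 7/28; P(n) = (1-rho)*rho^n = (1-7/28)*(7/28)^3 = 0.0117

0.0117


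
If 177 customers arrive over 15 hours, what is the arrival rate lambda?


lambda = total arrivals / time = 177 / 15 = 11.8 per hour

11.8 per hour


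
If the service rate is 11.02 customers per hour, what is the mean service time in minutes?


Mean service time = 60/mu = 60/11.02 = 5.44 minutes

5.44 minutes


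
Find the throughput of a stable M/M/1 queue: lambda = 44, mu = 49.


For a stable queue (lambda < mu), throughput = lambda = 44 per hour

44 per hour


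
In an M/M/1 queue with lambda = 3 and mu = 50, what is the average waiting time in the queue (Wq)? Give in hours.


rho = 3/50; Wq = rho/(mu - lambda) = 0.0013 hours

0.0013 hours


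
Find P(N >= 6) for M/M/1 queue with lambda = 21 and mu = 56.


P(N >= 6) = rho^6 = (21/56)^6 = 0.0028

0.0028


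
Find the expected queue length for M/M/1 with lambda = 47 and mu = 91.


rho = 47/91; Lq = rho^2/(1-rho) = 0.55

0.55


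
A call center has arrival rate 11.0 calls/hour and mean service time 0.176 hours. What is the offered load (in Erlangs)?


Offered load a = lambda * E[S] = 11.0 * 0.176 = 1.94 Erlangs

1.94 Erlangs


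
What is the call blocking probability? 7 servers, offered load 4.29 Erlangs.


B(N,A) = (A^N/N!) / sum(A^k/k!, k=0..N) with N=7, A=4.29 = 0.0782

0.0782


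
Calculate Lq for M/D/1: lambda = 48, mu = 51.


M/D/1: Lq = rho^2 / (2*(1-rho)) where rho = 48/51; Lq = 7.53

7.53


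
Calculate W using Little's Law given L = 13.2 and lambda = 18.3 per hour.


W = L / lambda = 13.2 / 18.3 = 0.7213 hours

0.7213 hours


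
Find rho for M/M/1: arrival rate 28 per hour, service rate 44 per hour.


rho = lambda/mu = 28/44 = 0.6364

0.6364


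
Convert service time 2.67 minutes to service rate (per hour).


mu = 60 / avg_service_time = 60 / 2.67 = 22.47 per hour

22.47 per hour


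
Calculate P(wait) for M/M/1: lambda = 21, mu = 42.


P(wait) = rho = lambda/mu = 21/42 = 0.5

0.5


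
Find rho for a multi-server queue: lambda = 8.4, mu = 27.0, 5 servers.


rho = lambda / (c * mu) = 8.4 / (5 * 27.0) = 0.0622

0.0622


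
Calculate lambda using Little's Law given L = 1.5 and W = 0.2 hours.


lambda = L / W = 1.5 / 0.2 = 7.5 per hour

7.5 per hour


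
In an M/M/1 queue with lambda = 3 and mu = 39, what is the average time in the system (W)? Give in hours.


W = 1/(mu - lambda) = 1/(39 - 3) = 0.0278 hours

0.0278 hours


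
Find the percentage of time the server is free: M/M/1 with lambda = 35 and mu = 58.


Idle fraction = (1 - rho) * 100 = (1 - 35/58) * 100 = 39.7%

39.7%


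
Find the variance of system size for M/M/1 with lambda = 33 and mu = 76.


rho = 33/76; Var(N) = rho/(1-rho)^2 = 1.36

1.36


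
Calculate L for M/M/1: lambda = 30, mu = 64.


rho = 30/64; L = rho/(1-rho) = 0.88

0.88


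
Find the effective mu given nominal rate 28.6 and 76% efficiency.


Effective rate = mu * efficiency = 28.6 * 0.76 = 21.74 per hour

21.74 per hour


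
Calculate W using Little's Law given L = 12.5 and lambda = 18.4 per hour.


W = L / lambda = 12.5 / 18.4 = 0.6793 hours

0.6793 hours


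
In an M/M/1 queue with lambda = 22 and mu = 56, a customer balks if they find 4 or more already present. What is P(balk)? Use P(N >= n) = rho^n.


P(N >= 4) = rho^4 = (22/56)^4 = 0.0238

0.0238


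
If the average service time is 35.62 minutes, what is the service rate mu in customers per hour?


mu = 60 / avg_service_time = 60 / 35.62 = 1.68 per hour

1.68 per hour


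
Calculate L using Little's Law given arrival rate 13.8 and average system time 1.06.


L = lambda * W = 13.8 * 1.06 = 14.63

14.63


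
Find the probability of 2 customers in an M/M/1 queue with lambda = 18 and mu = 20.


rho = 18/20; P(n) = (1-rho)*rho^n = (1-18/20)*(18/20)^2 = 0.081

0.081


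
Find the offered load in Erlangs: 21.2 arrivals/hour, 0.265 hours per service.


Offered load a = lambda * E[S] = 21.2 * 0.265 = 5.62 Erlangs

5.62 Erlangs


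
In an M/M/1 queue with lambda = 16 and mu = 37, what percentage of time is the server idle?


Idle fraction = (1 - rho) * 100 = (1 - 16/37) * 100 = 56.8%

56.8%


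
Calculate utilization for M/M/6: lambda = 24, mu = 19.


rho = lambda/(c*mu) = 24/(6*19) = 0.2105

0.2105


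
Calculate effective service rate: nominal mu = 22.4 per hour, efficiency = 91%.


Effective rate = mu * efficiency = 22.4 * 0.91 = 20.38 per hour

20.38 per hour


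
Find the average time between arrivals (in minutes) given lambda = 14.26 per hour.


Mean interarrival time = 60/lambda = 60/14.26 = 4.21 minutes

4.21 minutes


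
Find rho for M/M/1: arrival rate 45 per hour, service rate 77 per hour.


rho = lambda/mu = 45/77 = 0.5844

0.5844


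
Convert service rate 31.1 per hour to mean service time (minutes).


Mean service time = 60/mu = 60/31.1 = 1.93 minutes

1.93 minutes
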